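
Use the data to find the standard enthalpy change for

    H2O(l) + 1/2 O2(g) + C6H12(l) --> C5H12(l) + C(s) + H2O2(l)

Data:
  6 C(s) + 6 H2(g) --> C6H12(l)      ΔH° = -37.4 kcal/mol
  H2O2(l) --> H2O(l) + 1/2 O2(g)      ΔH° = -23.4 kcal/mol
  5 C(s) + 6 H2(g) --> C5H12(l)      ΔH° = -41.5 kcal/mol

equation 1 reversed (reverse to put C6H12(l) on the reactant side): +37.4 kcal/mol
equation 2 reversed (H2O2(l) must end up as a product): +23.4 kcal/mol
equation 3 as written (C5H12(l) already on the product side): -41.5 kcal/mol
Combining the equations, ΔH° = (+37.4) + (+23.4) + (-41.5) = 19.3 kcal/mol

ΔH° = 19.3 kcal/mol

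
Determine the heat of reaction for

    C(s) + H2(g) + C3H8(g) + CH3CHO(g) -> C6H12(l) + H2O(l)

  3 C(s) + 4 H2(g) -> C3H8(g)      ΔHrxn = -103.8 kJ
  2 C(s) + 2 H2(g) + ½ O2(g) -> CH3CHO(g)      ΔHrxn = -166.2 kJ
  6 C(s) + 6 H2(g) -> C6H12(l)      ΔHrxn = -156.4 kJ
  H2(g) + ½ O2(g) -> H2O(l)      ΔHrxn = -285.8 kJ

ΔHrxn = -172.2 kJ

equation 1 reversed (C3H8(g) must end up as a reactant): +103.8 kJ
equation 2 reversed (CH3CHO(g) must end up as a reactant): +166.2 kJ
equation 3 as written (C6H12(l) already on the product side): -156.4 kJ
equation 4 as written (H2O(l) already on the product side): -285.8 kJ
ΔHrxn = (-1)·(-103.8) + (-1)·(-166.2) + (1)·(-156.4) + (1)·(-285.8) = -172.2 kJ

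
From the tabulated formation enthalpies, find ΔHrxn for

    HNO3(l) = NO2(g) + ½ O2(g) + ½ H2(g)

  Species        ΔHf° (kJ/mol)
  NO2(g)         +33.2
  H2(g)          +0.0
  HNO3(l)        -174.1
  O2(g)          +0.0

Products: 1·(+33.2) + 1/2·(+0.0) + 1/2·(+0.0) = +33.2
Reactants: 1·(-174.1) = -174.1
ΔHrxn = (+33.2) − (-174.1) = 207.3 kJ/mol

ΔHrxn = 207.3 kJ/mol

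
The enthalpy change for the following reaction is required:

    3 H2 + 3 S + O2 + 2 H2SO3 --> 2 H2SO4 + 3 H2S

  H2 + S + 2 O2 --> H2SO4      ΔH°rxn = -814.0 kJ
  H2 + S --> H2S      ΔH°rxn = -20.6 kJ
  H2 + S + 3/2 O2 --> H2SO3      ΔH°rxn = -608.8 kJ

ΔH°rxn = -472.2 kJ

equation 1 × 2: (2)·(-814.0) = -1628.0 kJ
equation 2 × 3: (3)·(-20.6) = -61.8 kJ
equation 3 reversed and × 2: (-2)·(-608.8) = +1217.6 kJ
Since enthalpy is a state function, ΔH°rxn = (-1628.0) + (-61.8) + (+1217.6) = -472.2 kJ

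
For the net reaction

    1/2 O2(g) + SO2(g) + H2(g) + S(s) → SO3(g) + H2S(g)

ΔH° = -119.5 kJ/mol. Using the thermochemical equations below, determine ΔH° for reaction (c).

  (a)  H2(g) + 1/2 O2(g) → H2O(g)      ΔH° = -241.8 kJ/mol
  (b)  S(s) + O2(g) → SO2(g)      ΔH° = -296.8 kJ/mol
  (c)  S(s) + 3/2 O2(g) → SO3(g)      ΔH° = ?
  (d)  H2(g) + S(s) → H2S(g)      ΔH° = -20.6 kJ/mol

(a): not needed.
(b) reversed: +296.8 kJ/mol
(c) as written: contributes x
(d) as written: -20.6 kJ/mol
-119.5 = (+296.8) + (-20.6) + x
x = (-119.5 − (+276.2)) / (1) = -395.7 kJ/mol

ΔH° = -395.7 kJ/mol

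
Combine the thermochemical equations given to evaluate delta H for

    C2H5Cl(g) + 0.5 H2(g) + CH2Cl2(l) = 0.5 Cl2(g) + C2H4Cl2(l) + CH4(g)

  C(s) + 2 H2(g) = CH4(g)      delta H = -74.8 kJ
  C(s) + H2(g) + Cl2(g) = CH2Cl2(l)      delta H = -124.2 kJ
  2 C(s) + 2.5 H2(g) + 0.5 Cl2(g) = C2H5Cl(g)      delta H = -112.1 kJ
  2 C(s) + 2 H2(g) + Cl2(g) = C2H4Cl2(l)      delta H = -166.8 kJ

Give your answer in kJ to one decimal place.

equation 1 as written (CH4(g) already on the product side): -74.8 kJ
equation 2 reversed (reverse to put CH2Cl2(l) on the reactant side): +124.2 kJ
equation 3 reversed (reverse to put C2H5Cl(g) on the reactant side): +112.1 kJ
equation 4 as written (C2H4Cl2(l) already on the product side): -166.8 kJ
Since enthalpy is a state function, delta H = (-74.8) + (+124.2) + (+112.1) + (-166.8) = -5.3 kJ

delta H = -5.3 kJ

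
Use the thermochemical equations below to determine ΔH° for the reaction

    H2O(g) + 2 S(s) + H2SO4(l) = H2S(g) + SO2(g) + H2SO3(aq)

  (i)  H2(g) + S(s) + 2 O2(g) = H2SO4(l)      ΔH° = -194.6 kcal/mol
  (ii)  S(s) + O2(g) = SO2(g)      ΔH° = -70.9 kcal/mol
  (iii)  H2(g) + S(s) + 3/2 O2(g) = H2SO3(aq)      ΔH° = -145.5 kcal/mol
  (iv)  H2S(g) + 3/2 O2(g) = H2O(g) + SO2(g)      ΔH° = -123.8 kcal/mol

(i) reversed (reverse to put H2SO4(l) on the reactant side): +194.6 kcal/mol
(ii) × 2: (2)·(-70.9) = -141.8 kcal/mol
(iii) as written (H2SO3(aq) already on the product side): -145.5 kcal/mol
(iv) reversed (reverse to put H2S(g) on the product side): +123.8 kcal/mol
ΔH° = (+194.6) + (-141.8) + (-145.5) + (+123.8) = 31.1 kcal/mol

ΔH° = 31.1 kcal/mol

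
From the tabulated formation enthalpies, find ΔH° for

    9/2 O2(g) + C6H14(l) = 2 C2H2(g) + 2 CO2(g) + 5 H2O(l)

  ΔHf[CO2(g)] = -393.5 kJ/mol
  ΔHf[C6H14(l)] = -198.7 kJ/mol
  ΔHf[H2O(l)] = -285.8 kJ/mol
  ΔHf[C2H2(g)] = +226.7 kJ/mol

Products: 2·(+226.7) + 2·(-393.5) + 5·(-285.8) = -1762.6
Reactants: 9/2·(+0.0) + 1·(-198.7) = -198.7
ΔH° = (-1762.6) − (-198.7) = -1563.9 kJ/mol

ΔH° = -1563.9 kJ/mol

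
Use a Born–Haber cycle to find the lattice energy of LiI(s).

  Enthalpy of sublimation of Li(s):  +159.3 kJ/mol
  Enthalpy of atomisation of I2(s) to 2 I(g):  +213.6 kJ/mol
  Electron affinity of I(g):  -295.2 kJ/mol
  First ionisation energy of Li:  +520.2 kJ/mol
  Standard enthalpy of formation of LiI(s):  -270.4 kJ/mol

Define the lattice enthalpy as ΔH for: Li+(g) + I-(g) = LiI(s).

U = -761.5 kJ/mol

ΔHf° = 1·ΔHsub + 1·(ΣIE) + 1/2·D(I2) + 1·EA + U
-270.4 = 1·(+159.3) + 1·(+520.2) + 1/2·(+213.6) + 1·(-295.2) + U
U = -270.4 − (+491.1) = -761.5 kJ/mol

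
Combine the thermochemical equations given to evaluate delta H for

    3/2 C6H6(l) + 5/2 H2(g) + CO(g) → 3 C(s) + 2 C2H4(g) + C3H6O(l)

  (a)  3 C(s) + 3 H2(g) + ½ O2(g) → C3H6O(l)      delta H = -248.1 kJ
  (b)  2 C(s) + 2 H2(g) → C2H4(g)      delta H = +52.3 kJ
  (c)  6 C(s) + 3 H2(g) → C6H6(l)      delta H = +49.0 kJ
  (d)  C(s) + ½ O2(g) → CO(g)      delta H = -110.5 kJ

(a) as written (C3H6O(l) already on the product side): -248.1 kJ
(b) × 2 (scale by 2 for the 2 C2H4(g)): (2)·(+52.3) = +104.6 kJ
(c) reversed and × 3/2 (C6H6(l) must end up as a reactant; scale by 3/2 for the 3/2 C6H6(l)): (-3/2)·(+49.0) = -73.5 kJ
(d) reversed (reverse to put CO(g) on the reactant side): +110.5 kJ
delta H = (1)·(-248.1) + (2)·(+52.3) + (-3/2)·(+49.0) + (-1)·(-110.5) = -106.5 kJ

delta H = -106.5 kJ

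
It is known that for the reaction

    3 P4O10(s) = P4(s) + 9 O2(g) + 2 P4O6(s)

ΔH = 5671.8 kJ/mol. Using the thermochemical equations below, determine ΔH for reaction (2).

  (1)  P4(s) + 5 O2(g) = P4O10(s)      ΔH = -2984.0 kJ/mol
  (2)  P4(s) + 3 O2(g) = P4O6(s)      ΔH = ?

ΔH = -1640.1 kJ/mol

(1) reversed and × 3: (-3)·(-2984.0) = +8952.0 kJ/mol
(2) × 2: contributes 2·x
+5671.8 = (+8952.0) + 2·x
x = (+5671.8 − (+8952.0)) / (2) = -1640.1 kJ/mol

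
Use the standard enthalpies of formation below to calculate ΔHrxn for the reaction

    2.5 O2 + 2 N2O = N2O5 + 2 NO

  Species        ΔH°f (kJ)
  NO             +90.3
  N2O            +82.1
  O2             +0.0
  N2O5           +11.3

ΔHrxn = 27.7 kJ

Products: 1·(+11.3) + 2·(+90.3) = +191.9
Reactants: 5/2·(+0.0) + 2·(+82.1) = +164.2
ΔHrxn = (+191.9) − (+164.2) = 27.7 kJ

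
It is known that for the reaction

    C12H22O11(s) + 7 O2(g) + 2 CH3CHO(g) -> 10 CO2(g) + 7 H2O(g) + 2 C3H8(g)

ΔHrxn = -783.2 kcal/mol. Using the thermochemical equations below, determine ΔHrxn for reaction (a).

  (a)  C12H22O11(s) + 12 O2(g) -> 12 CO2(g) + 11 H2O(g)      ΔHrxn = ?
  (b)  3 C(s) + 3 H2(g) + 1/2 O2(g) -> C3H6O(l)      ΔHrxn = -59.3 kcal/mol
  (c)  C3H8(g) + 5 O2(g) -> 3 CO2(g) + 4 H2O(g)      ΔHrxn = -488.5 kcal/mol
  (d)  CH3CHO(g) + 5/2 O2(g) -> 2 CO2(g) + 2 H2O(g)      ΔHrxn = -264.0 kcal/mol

(a) as written (C12H22O11(s) already on the reactant side): contributes x
(b): not needed (H2(g) appears nowhere else).
(c) reversed and × 2 (C3H8(g) must end up as a product; scale by 2 for the 2 C3H8(g)): (-2)·(-488.5) = +977.0 kcal/mol
(d) × 2 (scale by 2 for the 2 CH3CHO(g)): (2)·(-264.0) = -528.0 kcal/mol
-783.2 = (+977.0) + (-528.0) + x
x = (-783.2 − (+449.0)) / (1) = -1232.2 kcal/mol

ΔHrxn = -1232.2 kcal/mol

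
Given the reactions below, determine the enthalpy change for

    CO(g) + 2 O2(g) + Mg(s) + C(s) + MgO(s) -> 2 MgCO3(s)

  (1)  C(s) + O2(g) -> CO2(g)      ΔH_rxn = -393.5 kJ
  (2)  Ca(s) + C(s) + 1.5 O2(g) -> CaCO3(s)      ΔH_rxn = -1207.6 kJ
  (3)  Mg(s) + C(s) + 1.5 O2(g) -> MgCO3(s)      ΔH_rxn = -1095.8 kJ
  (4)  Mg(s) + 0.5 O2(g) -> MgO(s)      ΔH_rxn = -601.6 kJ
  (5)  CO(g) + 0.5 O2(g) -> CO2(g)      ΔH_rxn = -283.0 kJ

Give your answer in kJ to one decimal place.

ΔH_rxn = -1479.5 kJ

(1) reversed: +393.5 kJ
(2): not needed (Ca(s) appears nowhere else).
(3) × 2 (×2 to match 2 MgCO3(s) in the target): (2)·(-1095.8) = -2191.6 kJ
(4) reversed (MgO(s) must end up as a reactant): +601.6 kJ
(5) as written (CO(g) already on the reactant side): -283.0 kJ
ΔH_rxn = (+393.5) + (-2191.6) + (+601.6) + (-283.0) = -1479.5 kJ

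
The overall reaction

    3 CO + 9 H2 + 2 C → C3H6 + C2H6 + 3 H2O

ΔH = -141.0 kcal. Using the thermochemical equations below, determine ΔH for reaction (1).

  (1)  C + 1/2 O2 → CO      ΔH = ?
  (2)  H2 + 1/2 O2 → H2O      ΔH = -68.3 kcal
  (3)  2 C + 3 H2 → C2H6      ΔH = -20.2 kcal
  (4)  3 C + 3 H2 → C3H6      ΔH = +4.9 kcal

ΔH = -26.4 kcal

(1) reversed and × 3: contributes −3·x
(2) × 3: (3)·(-68.3) = -204.9 kcal
(3) as written: -20.2 kcal
(4) as written: +4.9 kcal
-141.0 = (-204.9) + (-20.2) + (+4.9) − 3·x
x = (-141.0 − (-220.2)) / (-3) = -26.4 kcal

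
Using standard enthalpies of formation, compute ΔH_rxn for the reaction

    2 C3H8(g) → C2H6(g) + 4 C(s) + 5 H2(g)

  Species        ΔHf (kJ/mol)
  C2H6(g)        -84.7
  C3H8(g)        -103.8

ΔH_rxn = 122.9 kJ/mol

ΔH°rxn = Σ nΔHf°(products) − Σ nΔHf°(reactants).
Products: 1·(-84.7) + 4·(+0.0) + 5·(+0.0) = -84.7
Reactants: 2·(-103.8) = -207.6
ΔH_rxn = (-84.7) − (-207.6) = 122.9 kJ/mol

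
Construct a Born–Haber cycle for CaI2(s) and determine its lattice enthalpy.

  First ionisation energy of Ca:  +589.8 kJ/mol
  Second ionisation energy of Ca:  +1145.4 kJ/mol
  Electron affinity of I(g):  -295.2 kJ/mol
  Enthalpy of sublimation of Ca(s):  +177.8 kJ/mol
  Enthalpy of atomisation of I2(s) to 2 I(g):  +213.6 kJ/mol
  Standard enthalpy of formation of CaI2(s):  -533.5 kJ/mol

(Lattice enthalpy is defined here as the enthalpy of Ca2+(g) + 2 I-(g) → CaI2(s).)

ΔHf° = 1·ΔHsub + 1·(ΣIE) + 1·D(I2) + 2·EA + U
-533.5 = 1·(+177.8) + 1·(+1735.2) + 1·(+213.6) + 2·(-295.2) + U
U = -533.5 − (+1536.2) = -2069.7 kJ/mol

U = -2069.7 kJ/mol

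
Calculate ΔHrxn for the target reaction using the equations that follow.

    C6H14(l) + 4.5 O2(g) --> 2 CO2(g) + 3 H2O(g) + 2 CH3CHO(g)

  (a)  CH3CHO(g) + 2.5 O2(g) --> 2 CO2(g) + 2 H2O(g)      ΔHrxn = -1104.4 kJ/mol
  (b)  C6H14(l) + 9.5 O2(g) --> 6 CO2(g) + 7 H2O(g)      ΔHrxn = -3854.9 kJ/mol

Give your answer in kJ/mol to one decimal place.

(a) reversed and × 2: (-2)·(-1104.4) = +2208.8 kJ/mol
(b) as written: -3854.9 kJ/mol
Combining the equations, ΔHrxn = (-2)·(-1104.4) + (1)·(-3854.9) = -1646.1 kJ/mol

ΔHrxn = -1646.1 kJ/mol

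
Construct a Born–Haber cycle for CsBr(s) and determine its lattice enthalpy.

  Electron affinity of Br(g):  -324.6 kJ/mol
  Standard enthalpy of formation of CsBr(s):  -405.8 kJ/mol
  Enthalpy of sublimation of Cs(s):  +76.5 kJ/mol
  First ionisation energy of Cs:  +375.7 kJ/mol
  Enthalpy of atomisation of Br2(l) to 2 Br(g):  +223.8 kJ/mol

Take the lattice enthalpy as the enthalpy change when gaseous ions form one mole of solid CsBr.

ΔHf° = 1·ΔHsub + 1·(ΣIE) + 1/2·D(Br2) + 1·EA + U
-405.8 = 1·(+76.5) + 1·(+375.7) + 1/2·(+223.8) + 1·(-324.6) + U
U = -405.8 − (+239.5) = -645.3 kJ/mol

U = -645.3 kJ/mol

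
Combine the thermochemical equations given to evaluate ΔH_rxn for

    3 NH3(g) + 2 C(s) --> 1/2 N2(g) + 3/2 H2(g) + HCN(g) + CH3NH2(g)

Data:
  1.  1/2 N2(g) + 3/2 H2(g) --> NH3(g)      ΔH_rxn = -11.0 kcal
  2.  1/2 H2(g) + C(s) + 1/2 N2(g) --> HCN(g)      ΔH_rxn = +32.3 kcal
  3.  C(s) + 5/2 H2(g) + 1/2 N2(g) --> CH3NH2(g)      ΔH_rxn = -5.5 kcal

eq. 1 reversed and × 3 (NH3(g) must end up as a reactant; ×3 to match 3 NH3(g) in the target): (-3)·(-11.0) = +33.0 kcal
eq. 2 as written (HCN(g) already on the product side): +32.3 kcal
eq. 3 as written (CH3NH2(g) already on the product side): -5.5 kcal
ΔH_rxn = (-3)·(-11.0) + (1)·(+32.3) + (1)·(-5.5) = 59.8 kcal

ΔH_rxn = 59.8 kcal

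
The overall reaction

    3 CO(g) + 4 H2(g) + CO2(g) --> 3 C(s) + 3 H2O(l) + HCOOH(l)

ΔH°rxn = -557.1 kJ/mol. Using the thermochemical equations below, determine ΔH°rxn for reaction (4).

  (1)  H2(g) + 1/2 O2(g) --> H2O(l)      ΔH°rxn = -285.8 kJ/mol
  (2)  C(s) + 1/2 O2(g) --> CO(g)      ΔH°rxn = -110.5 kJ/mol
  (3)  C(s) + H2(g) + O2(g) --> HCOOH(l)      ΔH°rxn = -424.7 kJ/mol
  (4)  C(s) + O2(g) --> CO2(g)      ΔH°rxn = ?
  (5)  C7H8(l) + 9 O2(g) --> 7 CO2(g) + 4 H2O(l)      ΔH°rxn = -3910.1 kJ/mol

(1) × 3: (3)·(-285.8) = -857.4 kJ/mol
(2) reversed and × 3 (reverse to put CO(g) on the reactant side; scale by 3 for the 3 CO(g)): (-3)·(-110.5) = +331.5 kJ/mol
(3) as written (HCOOH(l) already on the product side): -424.7 kJ/mol
(4) reversed: contributes −x
(5): not needed (C7H8(l) appears nowhere else).
-557.1 = (-857.4) + (+331.5) + (-424.7) − x
x = (-557.1 − (-950.6)) / (-1) = -393.5 kJ/mol

ΔH°rxn = -393.5 kJ/mol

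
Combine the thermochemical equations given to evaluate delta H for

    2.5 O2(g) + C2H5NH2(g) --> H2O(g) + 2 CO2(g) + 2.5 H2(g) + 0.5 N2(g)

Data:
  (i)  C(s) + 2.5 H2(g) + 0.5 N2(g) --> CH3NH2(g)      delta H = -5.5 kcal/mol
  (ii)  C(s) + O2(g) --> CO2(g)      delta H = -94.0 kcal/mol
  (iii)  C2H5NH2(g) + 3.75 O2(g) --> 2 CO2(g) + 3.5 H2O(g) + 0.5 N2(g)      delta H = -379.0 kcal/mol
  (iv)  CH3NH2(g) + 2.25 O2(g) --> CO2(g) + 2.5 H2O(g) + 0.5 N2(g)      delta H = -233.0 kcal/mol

delta H = -234.5 kcal/mol

(i) reversed: +5.5 kcal/mol
(ii) as written: -94.0 kcal/mol
(iii) as written: -379.0 kcal/mol
(iv) reversed: +233.0 kcal/mol
By Hess's law, delta H = (-1)·(-5.5) + (1)·(-94.0) + (1)·(-379.0) + (-1)·(-233.0) = -234.5 kcal/mol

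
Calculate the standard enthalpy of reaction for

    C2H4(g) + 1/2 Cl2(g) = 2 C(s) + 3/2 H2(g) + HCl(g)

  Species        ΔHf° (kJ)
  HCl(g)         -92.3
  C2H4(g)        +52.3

Products: 2·(+0.0) + 3/2·(+0.0) + 1·(-92.3) = -92.3
Reactants: 1·(+52.3) + 1/2·(+0.0) = +52.3
ΔH_rxn = (-92.3) − (+52.3) = -144.6 kJ

ΔH_rxn = -144.6 kJ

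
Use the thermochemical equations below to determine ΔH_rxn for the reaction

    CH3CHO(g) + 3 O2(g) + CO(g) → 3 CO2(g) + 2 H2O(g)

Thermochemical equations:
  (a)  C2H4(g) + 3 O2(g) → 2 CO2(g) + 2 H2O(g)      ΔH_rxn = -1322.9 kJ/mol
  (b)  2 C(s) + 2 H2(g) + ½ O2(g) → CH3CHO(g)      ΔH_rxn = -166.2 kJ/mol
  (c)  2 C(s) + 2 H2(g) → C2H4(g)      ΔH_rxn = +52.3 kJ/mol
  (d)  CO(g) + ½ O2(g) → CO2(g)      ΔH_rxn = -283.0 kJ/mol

(a) as written: -1322.9 kJ/mol
(b) reversed: +166.2 kJ/mol
(c) as written: +52.3 kJ/mol
(d) as written: -283.0 kJ/mol
Summing the manipulated equations, ΔH_rxn = (-1322.9) + (+166.2) + (+52.3) + (-283.0) = -1387.4 kJ/mol

ΔH_rxn = -1387.4 kJ/mol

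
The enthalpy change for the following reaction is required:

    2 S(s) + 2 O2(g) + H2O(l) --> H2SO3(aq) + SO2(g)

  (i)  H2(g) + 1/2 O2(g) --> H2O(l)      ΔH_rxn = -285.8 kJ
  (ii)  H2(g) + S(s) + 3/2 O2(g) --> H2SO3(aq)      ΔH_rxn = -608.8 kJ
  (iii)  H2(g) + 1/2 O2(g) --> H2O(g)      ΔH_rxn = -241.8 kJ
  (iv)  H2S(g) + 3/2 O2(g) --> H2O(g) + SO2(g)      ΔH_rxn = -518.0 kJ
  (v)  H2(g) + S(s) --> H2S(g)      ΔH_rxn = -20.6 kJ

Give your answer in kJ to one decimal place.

ΔH_rxn = -619.8 kJ

(i) reversed (reverse to put H2O(l) on the reactant side): +285.8 kJ
(ii) as written (H2SO3(aq) already on the product side): -608.8 kJ
(iii) reversed: +241.8 kJ
(iv) as written (SO2(g) already on the product side): -518.0 kJ
(v) as written: -20.6 kJ
Since enthalpy is a state function, ΔH_rxn = (+285.8) + (-608.8) + (+241.8) + (-518.0) + (-20.6) = -619.8 kJ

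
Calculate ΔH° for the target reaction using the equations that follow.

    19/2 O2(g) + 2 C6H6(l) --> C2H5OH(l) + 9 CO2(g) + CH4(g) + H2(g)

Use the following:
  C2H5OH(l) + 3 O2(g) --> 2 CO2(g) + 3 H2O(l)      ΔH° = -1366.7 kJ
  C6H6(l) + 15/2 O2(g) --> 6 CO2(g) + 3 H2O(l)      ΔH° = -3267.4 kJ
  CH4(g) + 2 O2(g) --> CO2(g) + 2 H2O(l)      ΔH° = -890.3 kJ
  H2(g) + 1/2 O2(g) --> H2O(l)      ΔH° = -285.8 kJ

ΔH° = -3992.0 kJ

equation 1 reversed (reverse to put C2H5OH(l) on the product side): +1366.7 kJ
equation 2 × 2 (scale by 2 for the 2 C6H6(l)): (2)·(-3267.4) = -6534.8 kJ
equation 3 reversed (reverse to put CH4(g) on the product side): +890.3 kJ
equation 4 reversed (H2(g) must end up as a product): +285.8 kJ
ΔH° = (-1)·(-1366.7) + (2)·(-3267.4) + (-1)·(-890.3) + (-1)·(-285.8) = -3992.0 kJ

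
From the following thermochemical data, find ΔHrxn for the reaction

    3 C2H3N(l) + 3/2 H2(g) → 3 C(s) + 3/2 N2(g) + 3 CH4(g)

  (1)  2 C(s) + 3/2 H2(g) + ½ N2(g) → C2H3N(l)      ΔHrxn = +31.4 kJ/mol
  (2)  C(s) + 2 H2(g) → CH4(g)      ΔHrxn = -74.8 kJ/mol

(1) reversed and × 3: (-3)·(+31.4) = -94.2 kJ/mol
(2) × 3: (3)·(-74.8) = -224.4 kJ/mol
ΔHrxn = (-94.2) + (-224.4) = -318.6 kJ/mol

ΔHrxn = -318.6 kJ/mol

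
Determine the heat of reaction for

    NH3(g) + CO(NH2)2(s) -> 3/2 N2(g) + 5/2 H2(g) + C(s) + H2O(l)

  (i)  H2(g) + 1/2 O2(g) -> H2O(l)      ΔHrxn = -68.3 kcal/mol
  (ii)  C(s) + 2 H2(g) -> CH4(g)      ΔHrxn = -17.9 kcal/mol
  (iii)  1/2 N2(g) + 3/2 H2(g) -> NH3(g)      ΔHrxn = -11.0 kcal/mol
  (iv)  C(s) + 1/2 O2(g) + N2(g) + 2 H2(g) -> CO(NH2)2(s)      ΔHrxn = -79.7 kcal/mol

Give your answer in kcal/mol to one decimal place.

ΔHrxn = 22.4 kcal/mol

(i) as written: -68.3 kcal/mol
(ii): not needed.
(iii) reversed: +11.0 kcal/mol
(iv) reversed: +79.7 kcal/mol
By Hess's law, ΔHrxn = (-68.3) + (+11.0) + (+79.7) = 22.4 kcal/mol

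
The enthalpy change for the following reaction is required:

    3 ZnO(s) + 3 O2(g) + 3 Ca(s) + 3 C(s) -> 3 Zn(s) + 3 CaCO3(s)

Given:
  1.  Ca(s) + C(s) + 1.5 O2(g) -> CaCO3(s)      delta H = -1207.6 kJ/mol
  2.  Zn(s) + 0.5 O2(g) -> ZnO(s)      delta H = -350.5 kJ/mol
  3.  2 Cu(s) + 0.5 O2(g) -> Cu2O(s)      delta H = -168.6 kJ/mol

eq. 1 × 3 (×3 to match 3 CaCO3(s) in the target): (3)·(-1207.6) = -3622.8 kJ/mol
eq. 2 reversed and × 3 (ZnO(s) must end up as a reactant; scale by 3 for the 3 ZnO(s)): (-3)·(-350.5) = +1051.5 kJ/mol
eq. 3: not needed (Cu(s) appears nowhere else).
delta H = (3)·(-1207.6) + (-3)·(-350.5) = -2571.3 kJ/mol

delta H = -2571.3 kJ/mol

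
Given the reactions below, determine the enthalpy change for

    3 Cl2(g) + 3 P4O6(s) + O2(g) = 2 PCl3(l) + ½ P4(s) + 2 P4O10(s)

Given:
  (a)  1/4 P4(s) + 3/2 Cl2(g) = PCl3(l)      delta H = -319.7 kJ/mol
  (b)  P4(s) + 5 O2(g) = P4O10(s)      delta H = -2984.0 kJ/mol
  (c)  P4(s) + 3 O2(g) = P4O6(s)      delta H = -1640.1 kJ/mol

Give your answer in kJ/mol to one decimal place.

delta H = -1687.1 kJ/mol

(a) × 2: (2)·(-319.7) = -639.4 kJ/mol
(b) × 2: (2)·(-2984.0) = -5968.0 kJ/mol
(c) reversed and × 3: (-3)·(-1640.1) = +4920.3 kJ/mol
Summing the manipulated equations, delta H = (2)·(-319.7) + (2)·(-2984.0) + (-3)·(-1640.1) = -1687.1 kJ/mol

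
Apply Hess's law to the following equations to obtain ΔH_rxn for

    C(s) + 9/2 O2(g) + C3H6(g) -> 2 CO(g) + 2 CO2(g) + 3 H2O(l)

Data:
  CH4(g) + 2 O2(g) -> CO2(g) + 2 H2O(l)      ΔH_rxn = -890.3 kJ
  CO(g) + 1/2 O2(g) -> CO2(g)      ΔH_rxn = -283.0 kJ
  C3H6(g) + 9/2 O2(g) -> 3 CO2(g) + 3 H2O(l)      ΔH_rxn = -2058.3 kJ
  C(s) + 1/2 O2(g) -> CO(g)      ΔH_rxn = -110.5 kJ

ΔH_rxn = -1885.8 kJ

equation 1: not needed (CH4(g) appears nowhere else).
equation 2 reversed: +283.0 kJ
equation 3 as written (C3H6(g) already on the reactant side): -2058.3 kJ
equation 4 as written (C(s) already on the reactant side): -110.5 kJ
ΔH_rxn = (-1)·(-283.0) + (1)·(-2058.3) + (1)·(-110.5) = -1885.8 kJ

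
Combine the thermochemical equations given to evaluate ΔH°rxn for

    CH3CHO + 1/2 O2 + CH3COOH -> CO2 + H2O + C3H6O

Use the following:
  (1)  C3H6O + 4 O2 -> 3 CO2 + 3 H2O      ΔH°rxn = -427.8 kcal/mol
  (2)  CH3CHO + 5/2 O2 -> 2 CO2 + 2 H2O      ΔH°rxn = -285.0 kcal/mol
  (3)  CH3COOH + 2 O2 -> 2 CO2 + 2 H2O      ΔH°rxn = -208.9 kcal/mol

(1) reversed (reverse to put C3H6O on the product side): +427.8 kcal/mol
(2) as written (CH3CHO already on the reactant side): -285.0 kcal/mol
(3) as written (CH3COOH already on the reactant side): -208.9 kcal/mol
ΔH°rxn = (+427.8) + (-285.0) + (-208.9) = -66.1 kcal/mol

ΔH°rxn = -66.1 kcal/mol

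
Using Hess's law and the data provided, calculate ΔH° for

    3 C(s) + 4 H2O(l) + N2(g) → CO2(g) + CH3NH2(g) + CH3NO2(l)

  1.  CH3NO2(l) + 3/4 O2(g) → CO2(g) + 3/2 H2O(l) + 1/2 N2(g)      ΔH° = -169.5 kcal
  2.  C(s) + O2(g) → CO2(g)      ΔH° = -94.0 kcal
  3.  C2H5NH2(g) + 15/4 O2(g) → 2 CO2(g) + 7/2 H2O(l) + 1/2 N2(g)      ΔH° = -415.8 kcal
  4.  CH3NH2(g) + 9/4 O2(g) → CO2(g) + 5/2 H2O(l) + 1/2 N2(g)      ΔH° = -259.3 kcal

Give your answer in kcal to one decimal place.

eq. 1 reversed: +169.5 kcal
eq. 2 × 3: (3)·(-94.0) = -282.0 kcal
eq. 3: not needed.
eq. 4 reversed: +259.3 kcal
ΔH° = (-1)·(-169.5) + (3)·(-94.0) + (-1)·(-259.3) = 146.8 kcal

ΔH° = 146.8 kcal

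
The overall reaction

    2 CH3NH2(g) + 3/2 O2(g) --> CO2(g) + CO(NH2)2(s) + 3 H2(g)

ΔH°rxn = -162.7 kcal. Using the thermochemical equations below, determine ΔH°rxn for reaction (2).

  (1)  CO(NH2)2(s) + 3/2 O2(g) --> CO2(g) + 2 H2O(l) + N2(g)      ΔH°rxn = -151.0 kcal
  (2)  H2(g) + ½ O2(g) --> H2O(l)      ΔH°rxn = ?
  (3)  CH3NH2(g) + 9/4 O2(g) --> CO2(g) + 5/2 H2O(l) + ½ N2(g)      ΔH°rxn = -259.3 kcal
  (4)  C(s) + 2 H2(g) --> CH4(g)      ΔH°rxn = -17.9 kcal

ΔH°rxn = -68.3 kcal

(1) reversed: +151.0 kcal
(2) reversed and × 3: contributes −3·x
(3) × 2: (2)·(-259.3) = -518.6 kcal
(4): not needed.
-162.7 = (+151.0) + (-518.6) − 3·x
x = (-162.7 − (-367.6)) / (-3) = -68.3 kcal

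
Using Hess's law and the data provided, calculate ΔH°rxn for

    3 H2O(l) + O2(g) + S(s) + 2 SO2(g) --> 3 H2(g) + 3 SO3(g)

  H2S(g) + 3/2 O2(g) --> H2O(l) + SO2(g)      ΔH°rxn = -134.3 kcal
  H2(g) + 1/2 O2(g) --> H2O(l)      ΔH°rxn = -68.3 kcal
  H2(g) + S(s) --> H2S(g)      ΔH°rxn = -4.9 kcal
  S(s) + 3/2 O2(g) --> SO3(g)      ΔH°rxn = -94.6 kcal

ΔH°rxn = 62.9 kcal

equation 1 reversed and × 2: (-2)·(-134.3) = +268.6 kcal
equation 2 reversed: +68.3 kcal
equation 3 reversed and × 2: (-2)·(-4.9) = +9.8 kcal
equation 4 × 3: (3)·(-94.6) = -283.8 kcal
Combining the equations, ΔH°rxn = (-2)·(-134.3) + (-1)·(-68.3) + (-2)·(-4.9) + (3)·(-94.6) = 62.9 kcal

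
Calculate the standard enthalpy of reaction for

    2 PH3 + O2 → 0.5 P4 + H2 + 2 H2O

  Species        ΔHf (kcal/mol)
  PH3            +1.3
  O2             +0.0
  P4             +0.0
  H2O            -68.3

ΔH°rxn = Σ nΔHf°(products) − Σ nΔHf°(reactants).
Products: 1/2·(+0.0) + 1·(+0.0) + 2·(-68.3) = -136.6
Reactants: 2·(+1.3) + 1·(+0.0) = +2.6
ΔHrxn = (-136.6) − (+2.6) = -139.2 kcal/mol

ΔHrxn = -139.2 kcal/mol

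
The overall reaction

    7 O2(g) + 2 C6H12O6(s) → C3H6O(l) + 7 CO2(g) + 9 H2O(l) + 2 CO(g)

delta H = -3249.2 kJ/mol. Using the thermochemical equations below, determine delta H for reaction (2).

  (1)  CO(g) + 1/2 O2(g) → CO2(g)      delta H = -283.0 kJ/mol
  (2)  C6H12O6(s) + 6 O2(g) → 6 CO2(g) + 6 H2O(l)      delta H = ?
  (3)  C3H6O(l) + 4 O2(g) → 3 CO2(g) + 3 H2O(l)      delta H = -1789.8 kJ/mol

(1) reversed and × 2: (-2)·(-283.0) = +566.0 kJ/mol
(2) × 2: contributes 2·x
(3) reversed: +1789.8 kJ/mol
-3249.2 = (+566.0) + (+1789.8) + 2·x
x = (-3249.2 − (+2355.8)) / (2) = -2802.5 kJ/mol

delta H = -2802.5 kJ/mol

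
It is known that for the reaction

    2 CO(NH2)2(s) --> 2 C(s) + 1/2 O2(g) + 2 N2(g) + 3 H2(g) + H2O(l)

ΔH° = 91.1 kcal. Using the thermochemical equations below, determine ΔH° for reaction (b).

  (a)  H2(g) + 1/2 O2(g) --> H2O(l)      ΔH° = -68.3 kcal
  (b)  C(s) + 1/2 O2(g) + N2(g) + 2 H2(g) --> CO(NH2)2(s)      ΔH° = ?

ΔH° = -79.7 kcal

(a) as written: -68.3 kcal
(b) reversed and × 2: contributes −2·x
+91.1 = (-68.3) − 2·x
x = (+91.1 − (-68.3)) / (-2) = -79.7 kcal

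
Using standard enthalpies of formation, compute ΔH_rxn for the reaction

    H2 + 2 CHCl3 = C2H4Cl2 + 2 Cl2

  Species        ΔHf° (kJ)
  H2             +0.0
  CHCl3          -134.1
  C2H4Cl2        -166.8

ΔH_rxn = 101.4 kJ

ΔH°rxn = Σ nΔHf°(products) − Σ nΔHf°(reactants).
Products: 1·(-166.8) + 2·(+0.0) = -166.8
Reactants: 1·(+0.0) + 2·(-134.1) = -268.2
ΔH_rxn = (-166.8) − (-268.2) = 101.4 kJ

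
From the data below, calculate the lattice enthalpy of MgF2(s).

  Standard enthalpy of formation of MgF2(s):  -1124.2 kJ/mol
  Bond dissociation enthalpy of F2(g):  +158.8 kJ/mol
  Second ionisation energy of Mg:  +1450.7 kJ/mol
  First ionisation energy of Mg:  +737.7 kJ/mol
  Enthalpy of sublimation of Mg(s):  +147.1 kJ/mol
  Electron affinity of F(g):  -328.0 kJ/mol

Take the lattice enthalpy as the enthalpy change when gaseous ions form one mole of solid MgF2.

U = -2962.5 kJ/mol

ΔHf° = 1·ΔHsub + 1·(ΣIE) + 1·D(F2) + 2·EA + U
-1124.2 = 1·(+147.1) + 1·(+2188.4) + 1·(+158.8) + 2·(-328.0) + U
U = -1124.2 − (+1838.3) = -2962.5 kJ/mol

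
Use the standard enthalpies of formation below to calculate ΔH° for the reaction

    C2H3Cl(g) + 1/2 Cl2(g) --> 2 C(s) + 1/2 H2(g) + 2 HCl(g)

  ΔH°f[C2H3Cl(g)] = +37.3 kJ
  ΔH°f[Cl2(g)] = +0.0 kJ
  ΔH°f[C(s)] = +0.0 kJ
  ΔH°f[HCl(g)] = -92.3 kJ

ΔH° = -221.9 kJ

ΔH°rxn = Σ nΔHf°(products) − Σ nΔHf°(reactants).
Products: 2·(+0.0) + 1/2·(+0.0) + 2·(-92.3) = -184.6
Reactants: 1·(+37.3) + 1/2·(+0.0) = +37.3
ΔH° = (-184.6) − (+37.3) = -221.9 kJ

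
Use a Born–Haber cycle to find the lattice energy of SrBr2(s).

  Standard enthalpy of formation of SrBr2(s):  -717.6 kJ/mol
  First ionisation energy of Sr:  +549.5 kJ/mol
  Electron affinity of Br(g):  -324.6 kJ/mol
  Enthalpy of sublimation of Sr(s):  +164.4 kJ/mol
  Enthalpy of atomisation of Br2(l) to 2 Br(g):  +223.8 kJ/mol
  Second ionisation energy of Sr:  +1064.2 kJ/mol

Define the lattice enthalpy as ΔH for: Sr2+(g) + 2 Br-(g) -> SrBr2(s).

ΔHf° = 1·ΔHsub + 1·(ΣIE) + 1·D(Br2) + 2·EA + U
-717.6 = 1·(+164.4) + 1·(+1613.7) + 1·(+223.8) + 2·(-324.6) + U
U = -717.6 − (+1352.7) = -2070.3 kJ/mol

U = -2070.3 kJ/mol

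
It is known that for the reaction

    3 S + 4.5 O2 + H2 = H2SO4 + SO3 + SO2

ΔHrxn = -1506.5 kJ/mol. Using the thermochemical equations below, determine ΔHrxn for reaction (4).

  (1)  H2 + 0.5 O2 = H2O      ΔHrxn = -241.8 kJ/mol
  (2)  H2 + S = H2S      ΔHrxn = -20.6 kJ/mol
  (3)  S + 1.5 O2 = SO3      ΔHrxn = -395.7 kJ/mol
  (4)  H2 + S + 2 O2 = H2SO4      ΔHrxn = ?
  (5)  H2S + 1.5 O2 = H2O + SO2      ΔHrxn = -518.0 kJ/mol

(1) reversed: +241.8 kJ/mol
(2) as written: -20.6 kJ/mol
(3) as written: -395.7 kJ/mol
(4) as written: contributes x
(5) as written: -518.0 kJ/mol
-1506.5 = (+241.8) + (-20.6) + (-395.7) + (-518.0) + x
x = (-1506.5 − (-692.5)) / (1) = -814.0 kJ/mol

ΔHrxn = -814.0 kJ/mol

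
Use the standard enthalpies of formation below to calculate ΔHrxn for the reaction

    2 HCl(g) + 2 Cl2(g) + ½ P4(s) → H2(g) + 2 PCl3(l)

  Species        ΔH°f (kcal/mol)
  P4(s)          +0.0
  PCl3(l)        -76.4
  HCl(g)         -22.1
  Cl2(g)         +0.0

ΔHrxn = -108.6 kcal/mol

ΔH°rxn = Σ nΔHf°(products) − Σ nΔHf°(reactants).
Products: 1·(+0.0) + 2·(-76.4) = -152.8
Reactants: 2·(-22.1) + 2·(+0.0) + 1/2·(+0.0) = -44.2
ΔHrxn = (-152.8) − (-44.2) = -108.6 kcal/mol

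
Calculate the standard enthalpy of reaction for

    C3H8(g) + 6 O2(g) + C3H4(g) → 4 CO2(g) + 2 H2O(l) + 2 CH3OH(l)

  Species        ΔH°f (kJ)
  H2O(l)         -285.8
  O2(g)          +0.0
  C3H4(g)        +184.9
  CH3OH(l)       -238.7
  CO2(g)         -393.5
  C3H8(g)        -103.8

ΔH°rxn = Σ nΔHf°(products) − Σ nΔHf°(reactants).
Products: 4·(-393.5) + 2·(-285.8) + 2·(-238.7) = -2623.0
Reactants: 1·(-103.8) + 6·(+0.0) + 1·(+184.9) = +81.1
ΔH°rxn = (-2623.0) − (+81.1) = -2704.1 kJ

ΔH°rxn = -2704.1 kJ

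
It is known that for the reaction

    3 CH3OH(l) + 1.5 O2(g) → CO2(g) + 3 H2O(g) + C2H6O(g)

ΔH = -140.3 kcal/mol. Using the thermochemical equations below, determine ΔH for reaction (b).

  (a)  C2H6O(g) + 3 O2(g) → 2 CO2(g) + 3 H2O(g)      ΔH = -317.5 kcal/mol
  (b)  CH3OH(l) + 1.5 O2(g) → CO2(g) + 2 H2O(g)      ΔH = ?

(a) reversed (reverse to put C2H6O(g) on the product side): +317.5 kcal/mol
(b) × 3 (scale by 3 for the 3 CH3OH(l)): contributes 3·x
-140.3 = (+317.5) + 3·x
x = (-140.3 − (+317.5)) / (3) = -152.6 kcal/mol

ΔH = -152.6 kcal/mol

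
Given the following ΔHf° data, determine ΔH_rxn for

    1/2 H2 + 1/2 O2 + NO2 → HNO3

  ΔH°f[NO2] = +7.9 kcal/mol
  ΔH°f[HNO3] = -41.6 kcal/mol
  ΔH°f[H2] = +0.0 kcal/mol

ΔH°rxn = Σ nΔHf°(products) − Σ nΔHf°(reactants).
Products: 1·(-41.6) = -41.6
Reactants: 1/2·(+0.0) + 1/2·(+0.0) + 1·(+7.9) = +7.9
ΔH_rxn = (-41.6) − (+7.9) = -49.5 kcal/mol

ΔH_rxn = -49.5 kcal/mol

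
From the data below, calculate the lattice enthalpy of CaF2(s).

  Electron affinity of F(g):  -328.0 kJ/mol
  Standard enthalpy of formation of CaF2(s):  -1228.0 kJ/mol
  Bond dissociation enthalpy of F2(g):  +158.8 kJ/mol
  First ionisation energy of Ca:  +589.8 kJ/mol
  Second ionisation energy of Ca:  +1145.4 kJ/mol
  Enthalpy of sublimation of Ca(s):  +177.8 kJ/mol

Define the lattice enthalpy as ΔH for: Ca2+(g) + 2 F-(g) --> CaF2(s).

ΔHf° = 1·ΔHsub + 1·(ΣIE) + 1·D(F2) + 2·EA + U
-1228.0 = 1·(+177.8) + 1·(+1735.2) + 1·(+158.8) + 2·(-328.0) + U
U = -1228.0 − (+1415.8) = -2643.8 kJ/mol

U = -2643.8 kJ/mol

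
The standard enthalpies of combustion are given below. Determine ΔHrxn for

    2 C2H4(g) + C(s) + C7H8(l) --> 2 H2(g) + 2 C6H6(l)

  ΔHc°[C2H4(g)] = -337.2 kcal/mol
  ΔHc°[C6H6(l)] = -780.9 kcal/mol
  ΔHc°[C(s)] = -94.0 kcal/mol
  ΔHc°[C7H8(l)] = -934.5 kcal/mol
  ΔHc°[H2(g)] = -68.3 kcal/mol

Using ΔH = Σ nΔHc°(reactants) − Σ nΔHc°(products):
= [2·(-337.2) + 1·(-94.0) + 1·(-934.5)] − [2·(-68.3) + 2·(-780.9)]
= -4.5 kcal/mol

ΔHrxn = -4.5 kcal/mol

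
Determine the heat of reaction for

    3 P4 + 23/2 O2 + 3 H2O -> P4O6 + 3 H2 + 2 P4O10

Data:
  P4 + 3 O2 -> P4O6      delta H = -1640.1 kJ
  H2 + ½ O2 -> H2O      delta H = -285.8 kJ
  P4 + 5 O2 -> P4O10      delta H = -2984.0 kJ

delta H = -6750.7 kJ

equation 1 as written (P4O6 already on the product side): -1640.1 kJ
equation 2 reversed and × 3 (reverse to put H2O on the reactant side; scale by 3 for the 3 H2O): (-3)·(-285.8) = +857.4 kJ
equation 3 × 2 (scale by 2 for the 2 P4O10): (2)·(-2984.0) = -5968.0 kJ
Summing the manipulated equations, delta H = (1)·(-1640.1) + (-3)·(-285.8) + (2)·(-2984.0) = -6750.7 kJ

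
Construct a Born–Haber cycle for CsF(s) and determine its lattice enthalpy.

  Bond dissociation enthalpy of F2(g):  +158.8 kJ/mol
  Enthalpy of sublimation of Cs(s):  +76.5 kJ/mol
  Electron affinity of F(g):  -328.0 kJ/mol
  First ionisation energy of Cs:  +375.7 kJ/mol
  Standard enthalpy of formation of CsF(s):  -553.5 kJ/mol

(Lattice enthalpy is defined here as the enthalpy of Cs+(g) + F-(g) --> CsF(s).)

U = -757.1 kJ/mol

ΔHf° = 1·ΔHsub + 1·(ΣIE) + 1/2·D(F2) + 1·EA + U
-553.5 = 1·(+76.5) + 1·(+375.7) + 1/2·(+158.8) + 1·(-328.0) + U
U = -553.5 − (+203.6) = -757.1 kJ/mol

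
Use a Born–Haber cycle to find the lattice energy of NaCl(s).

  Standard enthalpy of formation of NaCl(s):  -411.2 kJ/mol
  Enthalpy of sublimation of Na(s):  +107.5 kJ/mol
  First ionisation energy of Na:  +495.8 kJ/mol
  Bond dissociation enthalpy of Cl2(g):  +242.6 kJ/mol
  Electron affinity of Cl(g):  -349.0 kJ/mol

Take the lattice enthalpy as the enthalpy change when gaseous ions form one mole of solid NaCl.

ΔHf° = 1·ΔHsub + 1·(ΣIE) + 1/2·D(Cl2) + 1·EA + U
-411.2 = 1·(+107.5) + 1·(+495.8) + 1/2·(+242.6) + 1·(-349.0) + U
U = -411.2 − (+375.6) = -786.8 kJ/mol

U = -786.8 kJ/mol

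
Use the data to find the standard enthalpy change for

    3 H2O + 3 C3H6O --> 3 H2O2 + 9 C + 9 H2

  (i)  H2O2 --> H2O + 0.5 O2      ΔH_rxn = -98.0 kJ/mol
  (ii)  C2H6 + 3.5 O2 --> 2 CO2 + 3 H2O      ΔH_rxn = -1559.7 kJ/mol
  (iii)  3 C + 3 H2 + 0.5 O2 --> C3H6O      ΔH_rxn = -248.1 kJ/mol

(i) reversed and × 3 (reverse to put H2O2 on the product side; ×3 to match 3 H2O2 in the target): (-3)·(-98.0) = +294.0 kJ/mol
(ii): not needed (CO2 appears nowhere else).
(iii) reversed and × 3 (reverse to put C3H6O on the reactant side; ×3 to match 3 C3H6O in the target): (-3)·(-248.1) = +744.3 kJ/mol
ΔH_rxn = (+294.0) + (+744.3) = 1038.3 kJ/mol

ΔH_rxn = 1038.3 kJ/mol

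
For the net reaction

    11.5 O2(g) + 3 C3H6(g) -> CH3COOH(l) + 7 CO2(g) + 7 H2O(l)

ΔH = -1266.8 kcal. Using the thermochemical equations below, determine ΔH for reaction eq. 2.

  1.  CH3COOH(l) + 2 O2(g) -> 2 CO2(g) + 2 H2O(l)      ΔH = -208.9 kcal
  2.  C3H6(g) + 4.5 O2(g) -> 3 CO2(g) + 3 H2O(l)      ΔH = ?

eq. 1 reversed (CH3COOH(l) must end up as a product): +208.9 kcal
eq. 2 × 3 (×3 to match 3 C3H6(g) in the target): contributes 3·x
-1266.8 = (+208.9) + 3·x
x = (-1266.8 − (+208.9)) / (3) = -491.9 kcal

ΔH = -491.9 kcal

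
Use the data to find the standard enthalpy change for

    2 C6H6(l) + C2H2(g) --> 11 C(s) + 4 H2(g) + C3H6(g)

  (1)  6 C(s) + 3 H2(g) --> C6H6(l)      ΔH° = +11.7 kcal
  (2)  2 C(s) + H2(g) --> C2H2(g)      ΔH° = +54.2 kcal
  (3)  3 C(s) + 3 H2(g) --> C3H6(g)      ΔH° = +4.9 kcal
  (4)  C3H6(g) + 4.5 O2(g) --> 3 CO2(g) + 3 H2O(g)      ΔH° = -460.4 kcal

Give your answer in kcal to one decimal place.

ΔH° = -72.7 kcal

(1) reversed and × 2: (-2)·(+11.7) = -23.4 kcal
(2) reversed: -54.2 kcal
(3) as written: +4.9 kcal
(4): not needed.
Since enthalpy is a state function, ΔH° = (-2)·(+11.7) + (-1)·(+54.2) + (1)·(+4.9) = -72.7 kcal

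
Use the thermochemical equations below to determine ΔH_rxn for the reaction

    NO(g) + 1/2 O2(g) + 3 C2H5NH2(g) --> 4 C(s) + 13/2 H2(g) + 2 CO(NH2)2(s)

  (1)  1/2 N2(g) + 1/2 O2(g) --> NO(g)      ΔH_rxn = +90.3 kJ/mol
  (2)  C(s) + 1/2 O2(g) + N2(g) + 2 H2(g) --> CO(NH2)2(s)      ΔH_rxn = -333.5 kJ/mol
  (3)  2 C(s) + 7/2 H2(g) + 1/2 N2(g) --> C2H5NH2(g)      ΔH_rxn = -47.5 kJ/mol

ΔH_rxn = -614.8 kJ/mol

(1) reversed (NO(g) must end up as a reactant): -90.3 kJ/mol
(2) × 2 (scale by 2 for the 2 CO(NH2)2(s)): (2)·(-333.5) = -667.0 kJ/mol
(3) reversed and × 3 (reverse to put C2H5NH2(g) on the reactant side; ×3 to match 3 C2H5NH2(g) in the target): (-3)·(-47.5) = +142.5 kJ/mol
ΔH_rxn = (-90.3) + (-667.0) + (+142.5) = -614.8 kJ/mol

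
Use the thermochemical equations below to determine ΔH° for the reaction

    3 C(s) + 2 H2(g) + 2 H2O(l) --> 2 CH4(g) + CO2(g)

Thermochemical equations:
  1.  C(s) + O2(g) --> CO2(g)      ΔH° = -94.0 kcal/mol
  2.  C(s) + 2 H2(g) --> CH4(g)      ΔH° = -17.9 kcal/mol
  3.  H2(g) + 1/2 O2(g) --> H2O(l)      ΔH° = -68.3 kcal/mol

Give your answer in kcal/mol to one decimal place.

eq. 1 as written: -94.0 kcal/mol
eq. 2 × 2: (2)·(-17.9) = -35.8 kcal/mol
eq. 3 reversed and × 2: (-2)·(-68.3) = +136.6 kcal/mol
ΔH° = (1)·(-94.0) + (2)·(-17.9) + (-2)·(-68.3) = 6.8 kcal/mol

ΔH° = 6.8 kcal/mol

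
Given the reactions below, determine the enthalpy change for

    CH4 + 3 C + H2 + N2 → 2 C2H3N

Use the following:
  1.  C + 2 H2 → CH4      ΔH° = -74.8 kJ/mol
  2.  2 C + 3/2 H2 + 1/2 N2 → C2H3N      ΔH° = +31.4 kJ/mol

eq. 1 reversed: +74.8 kJ/mol
eq. 2 × 2: (2)·(+31.4) = +62.8 kJ/mol
ΔH° = (-1)·(-74.8) + (2)·(+31.4) = 137.6 kJ/mol

ΔH° = 137.6 kJ/mol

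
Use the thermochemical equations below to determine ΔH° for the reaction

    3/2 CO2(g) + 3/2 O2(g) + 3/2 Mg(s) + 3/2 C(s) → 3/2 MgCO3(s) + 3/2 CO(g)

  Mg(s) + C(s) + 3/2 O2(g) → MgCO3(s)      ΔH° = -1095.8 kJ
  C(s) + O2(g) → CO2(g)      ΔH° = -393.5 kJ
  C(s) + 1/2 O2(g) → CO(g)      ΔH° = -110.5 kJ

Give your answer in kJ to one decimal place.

ΔH° = -1219.2 kJ

equation 1 × 3/2: (3/2)·(-1095.8) = -1643.7 kJ
equation 2 reversed and × 3/2: (-3/2)·(-393.5) = +590.25 kJ
equation 3 × 3/2: (3/2)·(-110.5) = -165.75 kJ
Since enthalpy is a state function, ΔH° = (-1643.7) + (+590.25) + (-165.75) = -1219.2 kJ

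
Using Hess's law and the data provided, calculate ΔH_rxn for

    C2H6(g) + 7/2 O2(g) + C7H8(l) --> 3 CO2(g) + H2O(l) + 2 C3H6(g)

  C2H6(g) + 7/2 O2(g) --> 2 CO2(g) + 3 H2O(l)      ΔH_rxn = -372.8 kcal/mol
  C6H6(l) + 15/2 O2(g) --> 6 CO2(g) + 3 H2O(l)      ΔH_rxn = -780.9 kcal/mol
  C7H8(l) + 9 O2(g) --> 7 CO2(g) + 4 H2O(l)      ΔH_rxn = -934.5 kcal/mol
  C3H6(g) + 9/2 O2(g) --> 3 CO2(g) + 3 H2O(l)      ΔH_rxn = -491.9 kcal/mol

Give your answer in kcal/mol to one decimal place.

equation 1 as written: -372.8 kcal/mol
equation 2: not needed.
equation 3 as written: -934.5 kcal/mol
equation 4 reversed and × 2: (-2)·(-491.9) = +983.8 kcal/mol
By Hess's law, ΔH_rxn = (1)·(-372.8) + (1)·(-934.5) + (-2)·(-491.9) = -323.5 kcal/mol

ΔH_rxn = -323.5 kcal/mol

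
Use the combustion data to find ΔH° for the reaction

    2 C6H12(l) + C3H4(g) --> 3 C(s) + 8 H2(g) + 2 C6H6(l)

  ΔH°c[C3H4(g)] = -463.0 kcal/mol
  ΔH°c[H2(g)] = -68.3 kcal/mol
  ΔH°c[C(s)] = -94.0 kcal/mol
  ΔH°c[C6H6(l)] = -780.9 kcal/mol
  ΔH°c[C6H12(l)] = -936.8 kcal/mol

ΔH° = 53.6 kcal/mol

With combustion enthalpies, reactants minus products:
= [2·(-936.8) + 1·(-463.0)] − [3·(-94.0) + 8·(-68.3) + 2·(-780.9)]
= 53.6 kcal/mol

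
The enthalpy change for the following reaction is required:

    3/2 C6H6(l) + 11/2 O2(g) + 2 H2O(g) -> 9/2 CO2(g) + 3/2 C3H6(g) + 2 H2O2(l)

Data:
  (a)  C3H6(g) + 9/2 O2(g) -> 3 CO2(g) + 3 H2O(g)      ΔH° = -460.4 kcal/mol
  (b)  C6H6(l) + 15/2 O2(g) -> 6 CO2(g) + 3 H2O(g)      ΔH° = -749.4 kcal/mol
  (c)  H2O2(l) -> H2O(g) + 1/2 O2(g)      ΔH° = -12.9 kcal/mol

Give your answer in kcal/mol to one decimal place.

ΔH° = -407.7 kcal/mol

(a) reversed and × 3/2: (-3/2)·(-460.4) = +690.6 kcal/mol
(b) × 3/2: (3/2)·(-749.4) = -1124.1 kcal/mol
(c) reversed and × 2: (-2)·(-12.9) = +25.8 kcal/mol
Summing the manipulated equations, ΔH° = (-3/2)·(-460.4) + (3/2)·(-749.4) + (-2)·(-12.9) = -407.7 kcal/mol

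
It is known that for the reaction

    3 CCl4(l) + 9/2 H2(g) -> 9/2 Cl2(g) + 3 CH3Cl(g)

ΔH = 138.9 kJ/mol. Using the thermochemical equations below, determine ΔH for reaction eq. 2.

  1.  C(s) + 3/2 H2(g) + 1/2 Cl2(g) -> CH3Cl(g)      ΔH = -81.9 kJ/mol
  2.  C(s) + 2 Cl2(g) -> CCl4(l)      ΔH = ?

ΔH = -128.2 kJ/mol

eq. 1 × 3 (×3 to match 3 CH3Cl(g) in the target): (3)·(-81.9) = -245.7 kJ/mol
eq. 2 reversed and × 3 (reverse to put CCl4(l) on the reactant side; scale by 3 for the 3 CCl4(l)): contributes −3·x
+138.9 = (-245.7) − 3·x
x = (+138.9 − (-245.7)) / (-3) = -128.2 kJ/mol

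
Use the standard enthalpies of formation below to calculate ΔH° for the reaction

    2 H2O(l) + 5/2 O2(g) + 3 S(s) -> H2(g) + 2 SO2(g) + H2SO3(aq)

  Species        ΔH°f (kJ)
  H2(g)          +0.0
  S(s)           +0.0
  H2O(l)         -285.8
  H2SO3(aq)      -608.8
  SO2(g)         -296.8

ΔH° = -630.8 kJ

ΔH°rxn = Σ nΔHf°(products) − Σ nΔHf°(reactants).
Products: 1·(+0.0) + 2·(-296.8) + 1·(-608.8) = -1202.4
Reactants: 2·(-285.8) + 5/2·(+0.0) + 3·(+0.0) = -571.6
ΔH° = (-1202.4) − (-571.6) = -630.8 kJ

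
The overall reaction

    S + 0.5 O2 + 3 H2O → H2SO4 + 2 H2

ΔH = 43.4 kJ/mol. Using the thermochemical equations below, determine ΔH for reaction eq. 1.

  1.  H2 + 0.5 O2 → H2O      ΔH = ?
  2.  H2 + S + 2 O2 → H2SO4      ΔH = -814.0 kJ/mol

eq. 1 reversed and × 3: contributes −3·x
eq. 2 as written: -814.0 kJ/mol
+43.4 = (-814.0) − 3·x
x = (+43.4 − (-814.0)) / (-3) = -285.8 kJ/mol

ΔH = -285.8 kJ/mol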